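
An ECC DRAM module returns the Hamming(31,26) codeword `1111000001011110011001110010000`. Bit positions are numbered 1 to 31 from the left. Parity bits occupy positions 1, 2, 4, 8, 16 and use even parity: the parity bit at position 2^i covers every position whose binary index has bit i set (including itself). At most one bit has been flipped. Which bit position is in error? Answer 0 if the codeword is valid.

s1: b1⊕b3⊕b5⊕b7⊕b9⊕b11⊕b13⊕b15⊕b17⊕b19⊕b21⊕b23⊕b25⊕b27⊕b29⊕b31 = 1⊕1⊕0⊕0⊕0⊕0⊕1⊕1⊕0⊕1⊕0⊕1⊕0⊕1⊕0⊕0 = 1
s2: b2⊕b3⊕b6⊕b7⊕b10⊕b11⊕b14⊕b15⊕b18⊕b19⊕b22⊕b23⊕b26⊕b27⊕b30⊕b31 = 1⊕1⊕0⊕0⊕1⊕0⊕1⊕1⊕1⊕1⊕1⊕1⊕0⊕1⊕0⊕0 = 0
s4: b4⊕b5⊕b6⊕b7⊕b12⊕b13⊕b14⊕b15⊕b20⊕b21⊕b22⊕b23⊕b28⊕b29⊕b30⊕b31 = 1⊕0⊕0⊕0⊕1⊕1⊕1⊕1⊕0⊕0⊕1⊕1⊕0⊕0⊕0⊕0 = 1
s8: b8⊕b9⊕b10⊕b11⊕b12⊕b13⊕b14⊕b15⊕b24⊕b25⊕b26⊕b27⊕b28⊕b29⊕b30⊕b31 = 0⊕0⊕1⊕0⊕1⊕1⊕1⊕1⊕1⊕0⊕0⊕1⊕0⊕0⊕0⊕0 = 1
s16: b16⊕b17⊕b18⊕b19⊕b20⊕b21⊕b22⊕b23⊕b24⊕b25⊕b26⊕b27⊕b28⊕b29⊕b30⊕b31 = 0⊕0⊕1⊕1⊕0⊕0⊕1⊕1⊕1⊕0⊕0⊕1⊕0⊕0⊕0⊕0 = 0
Syndrome (s16...s1) = 01101 → position 13.

13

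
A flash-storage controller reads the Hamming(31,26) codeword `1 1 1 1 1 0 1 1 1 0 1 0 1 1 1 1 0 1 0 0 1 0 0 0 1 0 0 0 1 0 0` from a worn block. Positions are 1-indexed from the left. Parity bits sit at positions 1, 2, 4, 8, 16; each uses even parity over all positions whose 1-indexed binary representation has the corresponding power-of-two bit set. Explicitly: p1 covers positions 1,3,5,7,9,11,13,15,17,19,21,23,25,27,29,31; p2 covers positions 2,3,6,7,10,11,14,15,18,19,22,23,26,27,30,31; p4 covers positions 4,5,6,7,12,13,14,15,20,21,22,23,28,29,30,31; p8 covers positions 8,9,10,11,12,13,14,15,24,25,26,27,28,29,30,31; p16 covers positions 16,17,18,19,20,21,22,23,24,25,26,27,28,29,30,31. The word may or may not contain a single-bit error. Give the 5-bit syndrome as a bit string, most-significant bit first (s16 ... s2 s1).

10011

s1: b1⊕b3⊕b5⊕b7⊕b9⊕b11⊕b13⊕b15⊕b17⊕b19⊕b21⊕b23⊕b25⊕b27⊕b29⊕b31 = 1⊕1⊕1⊕1⊕1⊕1⊕1⊕1⊕0⊕0⊕1⊕0⊕1⊕0⊕1⊕0 = 1
s2: b2⊕b3⊕b6⊕b7⊕b10⊕b11⊕b14⊕b15⊕b18⊕b19⊕b22⊕b23⊕b26⊕b27⊕b30⊕b31 = 1⊕1⊕0⊕1⊕0⊕1⊕1⊕1⊕1⊕0⊕0⊕0⊕0⊕0⊕0⊕0 = 1
s4: b4⊕b5⊕b6⊕b7⊕b12⊕b13⊕b14⊕b15⊕b20⊕b21⊕b22⊕b23⊕b28⊕b29⊕b30⊕b31 = 1⊕1⊕0⊕1⊕0⊕1⊕1⊕1⊕0⊕1⊕0⊕0⊕0⊕1⊕0⊕0 = 0
s8: b8⊕b9⊕b10⊕b11⊕b12⊕b13⊕b14⊕b15⊕b24⊕b25⊕b26⊕b27⊕b28⊕b29⊕b30⊕b31 = 1⊕1⊕0⊕1⊕0⊕1⊕1⊕1⊕0⊕1⊕0⊕0⊕0⊕1⊕0⊕0 = 0
s16: b16⊕b17⊕b18⊕b19⊕b20⊕b21⊕b22⊕b23⊕b24⊕b25⊕b26⊕b27⊕b28⊕b29⊕b30⊕b31 = 1⊕0⊕1⊕0⊕0⊕1⊕0⊕0⊕0⊕1⊕0⊕0⊕0⊕1⊕0⊕0 = 1
Syndrome (s16...s1) = 10011 → position 19.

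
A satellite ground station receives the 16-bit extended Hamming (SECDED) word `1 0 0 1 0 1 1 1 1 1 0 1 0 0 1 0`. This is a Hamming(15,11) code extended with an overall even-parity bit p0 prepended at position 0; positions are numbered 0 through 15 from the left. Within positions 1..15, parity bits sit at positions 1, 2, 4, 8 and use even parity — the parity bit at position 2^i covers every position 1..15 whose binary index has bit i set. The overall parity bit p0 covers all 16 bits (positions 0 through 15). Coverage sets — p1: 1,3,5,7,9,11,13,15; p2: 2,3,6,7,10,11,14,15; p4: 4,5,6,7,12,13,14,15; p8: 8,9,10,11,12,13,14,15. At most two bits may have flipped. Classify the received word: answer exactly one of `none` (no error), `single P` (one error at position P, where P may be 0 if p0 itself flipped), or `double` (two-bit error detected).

single 3

s1: b1⊕b3⊕b5⊕b7⊕b9⊕b11⊕b13⊕b15 = 0⊕1⊕1⊕1⊕1⊕1⊕0⊕0 = 1
s2: b2⊕b3⊕b6⊕b7⊕b10⊕b11⊕b14⊕b15 = 0⊕1⊕1⊕1⊕0⊕1⊕1⊕0 = 1
s4: b4⊕b5⊕b6⊕b7⊕b12⊕b13⊕b14⊕b15 = 0⊕1⊕1⊕1⊕0⊕0⊕1⊕0 = 0
s8: b8⊕b9⊕b10⊕b11⊕b12⊕b13⊕b14⊕b15 = 1⊕1⊕0⊕1⊕0⊕0⊕1⊕0 = 0
Syndrome (s8...s1) = 0011 → position 3.
Overall parity (XOR of all 16 bits, including p0): 1⊕0⊕0⊕1⊕0⊕1⊕1⊕1⊕1⊕1⊕0⊕1⊕0⊕0⊕1⊕0 = 1
Overall=1, syndrome position=3 → single-bit error at position 3.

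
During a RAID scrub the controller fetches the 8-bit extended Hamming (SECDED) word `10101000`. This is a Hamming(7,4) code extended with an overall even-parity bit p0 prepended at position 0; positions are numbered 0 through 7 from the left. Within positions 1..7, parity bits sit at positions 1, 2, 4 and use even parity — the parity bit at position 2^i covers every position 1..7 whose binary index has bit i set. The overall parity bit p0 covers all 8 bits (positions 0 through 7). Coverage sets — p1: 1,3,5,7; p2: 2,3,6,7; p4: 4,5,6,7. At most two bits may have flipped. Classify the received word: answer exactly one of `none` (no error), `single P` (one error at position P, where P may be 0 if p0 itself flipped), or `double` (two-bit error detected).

s1: b1⊕b3⊕b5⊕b7 = 0⊕0⊕0⊕0 = 0
s2: b2⊕b3⊕b6⊕b7 = 1⊕0⊕0⊕0 = 1
s4: b4⊕b5⊕b6⊕b7 = 1⊕0⊕0⊕0 = 1
Syndrome (s4...s1) = 110 → position 6.
Overall parity (XOR of all 8 bits, including p0): 1⊕0⊕1⊕0⊕1⊕0⊕0⊕0 = 1
Overall=1, syndrome position=6 → single-bit error at position 6.

single 6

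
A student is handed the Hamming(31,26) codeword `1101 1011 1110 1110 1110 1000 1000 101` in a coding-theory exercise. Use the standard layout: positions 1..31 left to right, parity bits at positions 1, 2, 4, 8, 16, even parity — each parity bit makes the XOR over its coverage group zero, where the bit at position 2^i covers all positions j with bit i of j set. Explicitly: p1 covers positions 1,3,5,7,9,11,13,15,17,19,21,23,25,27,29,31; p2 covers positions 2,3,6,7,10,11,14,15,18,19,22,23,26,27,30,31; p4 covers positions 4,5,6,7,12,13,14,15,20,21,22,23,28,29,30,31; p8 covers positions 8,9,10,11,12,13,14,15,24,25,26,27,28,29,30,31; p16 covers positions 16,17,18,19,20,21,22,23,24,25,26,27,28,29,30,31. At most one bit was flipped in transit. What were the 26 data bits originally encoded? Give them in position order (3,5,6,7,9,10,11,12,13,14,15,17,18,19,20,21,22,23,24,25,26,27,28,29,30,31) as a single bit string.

s1: b1⊕b3⊕b5⊕b7⊕b9⊕b11⊕b13⊕b15⊕b17⊕b19⊕b21⊕b23⊕b25⊕b27⊕b29⊕b31 = 1⊕0⊕1⊕1⊕1⊕1⊕1⊕1⊕1⊕1⊕1⊕0⊕1⊕0⊕1⊕1 = 1
s2: b2⊕b3⊕b6⊕b7⊕b10⊕b11⊕b14⊕b15⊕b18⊕b19⊕b22⊕b23⊕b26⊕b27⊕b30⊕b31 = 1⊕0⊕0⊕1⊕1⊕1⊕1⊕1⊕1⊕1⊕0⊕0⊕0⊕0⊕0⊕1 = 1
s4: b4⊕b5⊕b6⊕b7⊕b12⊕b13⊕b14⊕b15⊕b20⊕b21⊕b22⊕b23⊕b28⊕b29⊕b30⊕b31 = 1⊕1⊕0⊕1⊕0⊕1⊕1⊕1⊕0⊕1⊕0⊕0⊕0⊕1⊕0⊕1 = 1
s8: b8⊕b9⊕b10⊕b11⊕b12⊕b13⊕b14⊕b15⊕b24⊕b25⊕b26⊕b27⊕b28⊕b29⊕b30⊕b31 = 1⊕1⊕1⊕1⊕0⊕1⊕1⊕1⊕0⊕1⊕0⊕0⊕0⊕1⊕0⊕1 = 0
s16: b16⊕b17⊕b18⊕b19⊕b20⊕b21⊕b22⊕b23⊕b24⊕b25⊕b26⊕b27⊕b28⊕b29⊕b30⊕b31 = 0⊕1⊕1⊕1⊕0⊕1⊕0⊕0⊕0⊕1⊕0⊕0⊕0⊕1⊕0⊕1 = 1
Syndrome (s16...s1) = 10111 → position 23.
Flip bit 23: corrected codeword = 1101101111101110111010101000101
Data bits at positions 3,5,6,7,9,10,11,12,13,14,15,17,18,19,20,21,22,23,24,25,26,27,28,29,30,31: 01011110111111010101000101

01011110111111010101000101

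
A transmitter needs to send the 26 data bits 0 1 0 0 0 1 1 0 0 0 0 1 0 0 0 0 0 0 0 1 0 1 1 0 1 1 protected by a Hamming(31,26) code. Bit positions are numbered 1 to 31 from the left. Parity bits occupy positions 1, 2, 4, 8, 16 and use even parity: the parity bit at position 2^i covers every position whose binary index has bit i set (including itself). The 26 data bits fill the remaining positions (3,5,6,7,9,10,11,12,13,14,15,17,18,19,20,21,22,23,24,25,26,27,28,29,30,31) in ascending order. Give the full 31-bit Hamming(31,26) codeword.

0100100101100000100000001011011

Place data bits at non-power-of-two positions: b3=0, b5=1, b6=0, b7=0, b9=0, b10=1, b11=1, b12=0, b13=0, b14=0, b15=0, b17=1, b18=0, b19=0, b20=0, b21=0, b22=0, b23=0, b24=0, b25=1, b26=0, b27=1, b28=1, b29=0, b30=1, b31=1.
p1 = XOR of data positions {3,5,7,9,11,13,15,17,19,21,23,25,27,29,31} = 0⊕1⊕0⊕0⊕1⊕0⊕0⊕1⊕0⊕0⊕0⊕1⊕1⊕0⊕1 = 0
p2 = XOR of data positions {3,6,7,10,11,14,15,18,19,22,23,26,27,30,31} = 0⊕0⊕0⊕1⊕1⊕0⊕0⊕0⊕0⊕0⊕0⊕0⊕1⊕1⊕1 = 1
p4 = XOR of data positions {5,6,7,12,13,14,15,20,21,22,23,28,29,30,31} = 1⊕0⊕0⊕0⊕0⊕0⊕0⊕0⊕0⊕0⊕0⊕1⊕0⊕1⊕1 = 0
p8 = XOR of data positions {9,10,11,12,13,14,15,24,25,26,27,28,29,30,31} = 0⊕1⊕1⊕0⊕0⊕0⊕0⊕0⊕1⊕0⊕1⊕1⊕0⊕1⊕1 = 1
p16 = XOR of data positions {17,18,19,20,21,22,23,24,25,26,27,28,29,30,31} = 1⊕0⊕0⊕0⊕0⊕0⊕0⊕0⊕1⊕0⊕1⊕1⊕0⊕1⊕1 = 0
Codeword b1..b31 = 0100100101100000100000001011011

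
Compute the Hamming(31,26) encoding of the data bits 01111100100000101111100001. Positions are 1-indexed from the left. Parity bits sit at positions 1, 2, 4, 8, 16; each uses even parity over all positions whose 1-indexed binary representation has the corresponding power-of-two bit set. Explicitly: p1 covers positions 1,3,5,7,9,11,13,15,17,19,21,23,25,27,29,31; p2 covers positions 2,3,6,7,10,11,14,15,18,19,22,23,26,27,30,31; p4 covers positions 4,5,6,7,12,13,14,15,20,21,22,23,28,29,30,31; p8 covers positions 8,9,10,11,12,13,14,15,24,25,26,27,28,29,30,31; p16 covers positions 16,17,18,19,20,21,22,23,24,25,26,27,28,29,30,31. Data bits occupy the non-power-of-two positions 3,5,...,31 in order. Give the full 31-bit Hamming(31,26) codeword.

Place data bits at non-power-of-two positions: b3=0, b5=1, b6=1, b7=1, b9=1, b10=1, b11=0, b12=0, b13=1, b14=0, b15=0, b17=0, b18=0, b19=0, b20=1, b21=0, b22=1, b23=1, b24=1, b25=1, b26=1, b27=0, b28=0, b29=0, b30=0, b31=1.
p1 = XOR of data positions {3,5,7,9,11,13,15,17,19,21,23,25,27,29,31} = 0⊕1⊕1⊕1⊕0⊕1⊕0⊕0⊕0⊕0⊕1⊕1⊕0⊕0⊕1 = 1
p2 = XOR of data positions {3,6,7,10,11,14,15,18,19,22,23,26,27,30,31} = 0⊕1⊕1⊕1⊕0⊕0⊕0⊕0⊕0⊕1⊕1⊕1⊕0⊕0⊕1 = 1
p4 = XOR of data positions {5,6,7,12,13,14,15,20,21,22,23,28,29,30,31} = 1⊕1⊕1⊕0⊕1⊕0⊕0⊕1⊕0⊕1⊕1⊕0⊕0⊕0⊕1 = 0
p8 = XOR of data positions {9,10,11,12,13,14,15,24,25,26,27,28,29,30,31} = 1⊕1⊕0⊕0⊕1⊕0⊕0⊕1⊕1⊕1⊕0⊕0⊕0⊕0⊕1 = 1
p16 = XOR of data positions {17,18,19,20,21,22,23,24,25,26,27,28,29,30,31} = 0⊕0⊕0⊕1⊕0⊕1⊕1⊕1⊕1⊕1⊕0⊕0⊕0⊕0⊕1 = 1
Codeword b1..b31 = 1100111111001001000101111100001

1100111111001001000101111100001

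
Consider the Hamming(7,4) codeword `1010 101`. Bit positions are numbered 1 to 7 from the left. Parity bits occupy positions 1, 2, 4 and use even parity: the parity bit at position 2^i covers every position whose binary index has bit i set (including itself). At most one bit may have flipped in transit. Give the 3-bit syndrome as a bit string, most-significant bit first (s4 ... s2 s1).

000

s1: b1⊕b3⊕b5⊕b7 = 1⊕1⊕1⊕1 = 0
s2: b2⊕b3⊕b6⊕b7 = 0⊕1⊕0⊕1 = 0
s4: b4⊕b5⊕b6⊕b7 = 0⊕1⊕0⊕1 = 0
Syndrome (s4...s1) = 000 → position 0 (no error).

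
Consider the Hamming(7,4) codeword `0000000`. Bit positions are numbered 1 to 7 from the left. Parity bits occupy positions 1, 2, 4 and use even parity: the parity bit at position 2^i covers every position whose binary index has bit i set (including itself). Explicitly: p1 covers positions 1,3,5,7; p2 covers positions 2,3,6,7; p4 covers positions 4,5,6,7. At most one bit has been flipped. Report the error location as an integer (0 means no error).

0

s1: b1⊕b3⊕b5⊕b7 = 0⊕0⊕0⊕0 = 0
s2: b2⊕b3⊕b6⊕b7 = 0⊕0⊕0⊕0 = 0
s4: b4⊕b5⊕b6⊕b7 = 0⊕0⊕0⊕0 = 0
Syndrome (s4...s1) = 000 → position 0 (no error).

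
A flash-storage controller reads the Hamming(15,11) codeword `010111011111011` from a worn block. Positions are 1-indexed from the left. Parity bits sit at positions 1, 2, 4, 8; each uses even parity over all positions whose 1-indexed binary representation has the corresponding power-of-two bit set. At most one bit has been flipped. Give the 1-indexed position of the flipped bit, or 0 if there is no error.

8

s1: b1⊕b3⊕b5⊕b7⊕b9⊕b11⊕b13⊕b15 = 0⊕0⊕1⊕0⊕1⊕1⊕0⊕1 = 0
s2: b2⊕b3⊕b6⊕b7⊕b10⊕b11⊕b14⊕b15 = 1⊕0⊕1⊕0⊕1⊕1⊕1⊕1 = 0
s4: b4⊕b5⊕b6⊕b7⊕b12⊕b13⊕b14⊕b15 = 1⊕1⊕1⊕0⊕1⊕0⊕1⊕1 = 0
s8: b8⊕b9⊕b10⊕b11⊕b12⊕b13⊕b14⊕b15 = 1⊕1⊕1⊕1⊕1⊕0⊕1⊕1 = 1
Syndrome (s8...s1) = 1000 → position 8.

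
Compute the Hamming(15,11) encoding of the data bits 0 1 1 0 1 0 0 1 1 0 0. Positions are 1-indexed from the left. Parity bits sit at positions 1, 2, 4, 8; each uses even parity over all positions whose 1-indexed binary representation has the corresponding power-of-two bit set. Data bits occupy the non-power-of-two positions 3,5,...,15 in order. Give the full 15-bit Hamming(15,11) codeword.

Place data bits at non-power-of-two positions: b3=0, b5=1, b6=1, b7=0, b9=1, b10=0, b11=0, b12=1, b13=1, b14=0, b15=0.
p1 = XOR of data positions {3,5,7,9,11,13,15} = 0⊕1⊕0⊕1⊕0⊕1⊕0 = 1
p2 = XOR of data positions {3,6,7,10,11,14,15} = 0⊕1⊕0⊕0⊕0⊕0⊕0 = 1
p4 = XOR of data positions {5,6,7,12,13,14,15} = 1⊕1⊕0⊕1⊕1⊕0⊕0 = 0
p8 = XOR of data positions {9,10,11,12,13,14,15} = 1⊕0⊕0⊕1⊕1⊕0⊕0 = 1
Codeword b1..b15 = 110011011001100

110011011001100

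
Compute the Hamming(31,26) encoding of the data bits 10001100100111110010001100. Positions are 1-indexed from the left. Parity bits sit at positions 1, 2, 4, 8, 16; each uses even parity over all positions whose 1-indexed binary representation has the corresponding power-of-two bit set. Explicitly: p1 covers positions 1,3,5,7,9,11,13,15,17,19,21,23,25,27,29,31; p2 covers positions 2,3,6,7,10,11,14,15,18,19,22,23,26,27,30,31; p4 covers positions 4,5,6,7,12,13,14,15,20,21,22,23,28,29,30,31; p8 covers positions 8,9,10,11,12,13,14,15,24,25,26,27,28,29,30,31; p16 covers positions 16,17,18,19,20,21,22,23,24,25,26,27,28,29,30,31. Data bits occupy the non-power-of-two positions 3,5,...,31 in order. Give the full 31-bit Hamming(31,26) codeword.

Place data bits at non-power-of-two positions: b3=1, b5=0, b6=0, b7=0, b9=1, b10=1, b11=0, b12=0, b13=1, b14=0, b15=0, b17=1, b18=1, b19=1, b20=1, b21=1, b22=0, b23=0, b24=1, b25=0, b26=0, b27=0, b28=1, b29=1, b30=0, b31=0.
p1 = XOR of data positions {3,5,7,9,11,13,15,17,19,21,23,25,27,29,31} = 1⊕0⊕0⊕1⊕0⊕1⊕0⊕1⊕1⊕1⊕0⊕0⊕0⊕1⊕0 = 1
p2 = XOR of data positions {3,6,7,10,11,14,15,18,19,22,23,26,27,30,31} = 1⊕0⊕0⊕1⊕0⊕0⊕0⊕1⊕1⊕0⊕0⊕0⊕0⊕0⊕0 = 0
p4 = XOR of data positions {5,6,7,12,13,14,15,20,21,22,23,28,29,30,31} = 0⊕0⊕0⊕0⊕1⊕0⊕0⊕1⊕1⊕0⊕0⊕1⊕1⊕0⊕0 = 1
p8 = XOR of data positions {9,10,11,12,13,14,15,24,25,26,27,28,29,30,31} = 1⊕1⊕0⊕0⊕1⊕0⊕0⊕1⊕0⊕0⊕0⊕1⊕1⊕0⊕0 = 0
p16 = XOR of data positions {17,18,19,20,21,22,23,24,25,26,27,28,29,30,31} = 1⊕1⊕1⊕1⊕1⊕0⊕0⊕1⊕0⊕0⊕0⊕1⊕1⊕0⊕0 = 0
Codeword b1..b31 = 1011000011001000111110010001100

1011000011001000111110010001100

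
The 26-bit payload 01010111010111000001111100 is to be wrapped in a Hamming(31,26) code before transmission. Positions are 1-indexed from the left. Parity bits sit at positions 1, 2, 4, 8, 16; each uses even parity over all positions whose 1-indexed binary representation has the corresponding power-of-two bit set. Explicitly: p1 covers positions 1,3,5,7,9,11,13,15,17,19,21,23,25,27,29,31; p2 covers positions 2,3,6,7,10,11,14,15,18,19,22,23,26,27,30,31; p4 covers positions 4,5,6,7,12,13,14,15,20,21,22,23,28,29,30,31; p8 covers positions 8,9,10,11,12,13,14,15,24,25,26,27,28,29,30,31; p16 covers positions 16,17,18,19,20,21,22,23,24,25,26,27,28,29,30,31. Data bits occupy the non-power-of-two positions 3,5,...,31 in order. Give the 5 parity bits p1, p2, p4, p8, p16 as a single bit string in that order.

00010

Place data bits at non-power-of-two positions: b3=0, b5=1, b6=0, b7=1, b9=0, b10=1, b11=1, b12=1, b13=0, b14=1, b15=0, b17=1, b18=1, b19=1, b20=0, b21=0, b22=0, b23=0, b24=0, b25=1, b26=1, b27=1, b28=1, b29=1, b30=0, b31=0.
p1 = XOR of data positions {3,5,7,9,11,13,15,17,19,21,23,25,27,29,31} = 0⊕1⊕1⊕0⊕1⊕0⊕0⊕1⊕1⊕0⊕0⊕1⊕1⊕1⊕0 = 0
p2 = XOR of data positions {3,6,7,10,11,14,15,18,19,22,23,26,27,30,31} = 0⊕0⊕1⊕1⊕1⊕1⊕0⊕1⊕1⊕0⊕0⊕1⊕1⊕0⊕0 = 0
p4 = XOR of data positions {5,6,7,12,13,14,15,20,21,22,23,28,29,30,31} = 1⊕0⊕1⊕1⊕0⊕1⊕0⊕0⊕0⊕0⊕0⊕1⊕1⊕0⊕0 = 0
p8 = XOR of data positions {9,10,11,12,13,14,15,24,25,26,27,28,29,30,31} = 0⊕1⊕1⊕1⊕0⊕1⊕0⊕0⊕1⊕1⊕1⊕1⊕1⊕0⊕0 = 1
p16 = XOR of data positions {17,18,19,20,21,22,23,24,25,26,27,28,29,30,31} = 1⊕1⊕1⊕0⊕0⊕0⊕0⊕0⊕1⊕1⊕1⊕1⊕1⊕0⊕0 = 0
Parity bits p1,p2,p4,p8,p16 = 00010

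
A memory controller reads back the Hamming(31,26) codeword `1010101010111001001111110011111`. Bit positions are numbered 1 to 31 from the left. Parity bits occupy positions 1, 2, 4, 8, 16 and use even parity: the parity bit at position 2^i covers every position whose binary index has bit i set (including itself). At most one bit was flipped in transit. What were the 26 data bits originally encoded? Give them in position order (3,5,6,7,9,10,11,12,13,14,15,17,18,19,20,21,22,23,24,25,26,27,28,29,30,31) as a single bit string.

s1: b1⊕b3⊕b5⊕b7⊕b9⊕b11⊕b13⊕b15⊕b17⊕b19⊕b21⊕b23⊕b25⊕b27⊕b29⊕b31 = 1⊕1⊕1⊕1⊕1⊕1⊕1⊕0⊕0⊕1⊕1⊕1⊕0⊕1⊕1⊕1 = 1
s2: b2⊕b3⊕b6⊕b7⊕b10⊕b11⊕b14⊕b15⊕b18⊕b19⊕b22⊕b23⊕b26⊕b27⊕b30⊕b31 = 0⊕1⊕0⊕1⊕0⊕1⊕0⊕0⊕0⊕1⊕1⊕1⊕0⊕1⊕1⊕1 = 1
s4: b4⊕b5⊕b6⊕b7⊕b12⊕b13⊕b14⊕b15⊕b20⊕b21⊕b22⊕b23⊕b28⊕b29⊕b30⊕b31 = 0⊕1⊕0⊕1⊕1⊕1⊕0⊕0⊕1⊕1⊕1⊕1⊕1⊕1⊕1⊕1 = 0
s8: b8⊕b9⊕b10⊕b11⊕b12⊕b13⊕b14⊕b15⊕b24⊕b25⊕b26⊕b27⊕b28⊕b29⊕b30⊕b31 = 0⊕1⊕0⊕1⊕1⊕1⊕0⊕0⊕1⊕0⊕0⊕1⊕1⊕1⊕1⊕1 = 0
s16: b16⊕b17⊕b18⊕b19⊕b20⊕b21⊕b22⊕b23⊕b24⊕b25⊕b26⊕b27⊕b28⊕b29⊕b30⊕b31 = 1⊕0⊕0⊕1⊕1⊕1⊕1⊕1⊕1⊕0⊕0⊕1⊕1⊕1⊕1⊕1 = 0
Syndrome (s16...s1) = 00011 → position 3.
Flip bit 3: corrected codeword = 1000101010111001001111110011111
Data bits at positions 3,5,6,7,9,10,11,12,13,14,15,17,18,19,20,21,22,23,24,25,26,27,28,29,30,31: 01011011100001111110011111

01011011100001111110011111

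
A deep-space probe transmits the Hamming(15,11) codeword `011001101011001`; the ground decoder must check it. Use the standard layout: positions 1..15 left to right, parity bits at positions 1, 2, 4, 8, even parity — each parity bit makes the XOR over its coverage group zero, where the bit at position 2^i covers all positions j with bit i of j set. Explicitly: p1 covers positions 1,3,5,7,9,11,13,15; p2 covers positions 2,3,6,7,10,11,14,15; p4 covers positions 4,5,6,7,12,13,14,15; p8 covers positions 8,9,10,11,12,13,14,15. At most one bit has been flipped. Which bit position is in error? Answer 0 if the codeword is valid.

1

s1: b1⊕b3⊕b5⊕b7⊕b9⊕b11⊕b13⊕b15 = 0⊕1⊕0⊕1⊕1⊕1⊕0⊕1 = 1
s2: b2⊕b3⊕b6⊕b7⊕b10⊕b11⊕b14⊕b15 = 1⊕1⊕1⊕1⊕0⊕1⊕0⊕1 = 0
s4: b4⊕b5⊕b6⊕b7⊕b12⊕b13⊕b14⊕b15 = 0⊕0⊕1⊕1⊕1⊕0⊕0⊕1 = 0
s8: b8⊕b9⊕b10⊕b11⊕b12⊕b13⊕b14⊕b15 = 0⊕1⊕0⊕1⊕1⊕0⊕0⊕1 = 0
Syndrome (s8...s1) = 0001 → position 1.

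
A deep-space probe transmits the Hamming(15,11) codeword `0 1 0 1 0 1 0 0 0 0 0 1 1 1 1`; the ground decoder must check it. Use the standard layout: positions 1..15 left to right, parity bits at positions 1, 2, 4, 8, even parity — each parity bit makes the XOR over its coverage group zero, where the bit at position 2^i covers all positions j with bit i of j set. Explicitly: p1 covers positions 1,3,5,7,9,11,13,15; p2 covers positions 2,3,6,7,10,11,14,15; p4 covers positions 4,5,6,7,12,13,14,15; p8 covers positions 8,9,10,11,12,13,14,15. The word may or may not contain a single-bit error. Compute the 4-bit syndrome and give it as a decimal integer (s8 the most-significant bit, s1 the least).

0

s1: b1⊕b3⊕b5⊕b7⊕b9⊕b11⊕b13⊕b15 = 0⊕0⊕0⊕0⊕0⊕0⊕1⊕1 = 0
s2: b2⊕b3⊕b6⊕b7⊕b10⊕b11⊕b14⊕b15 = 1⊕0⊕1⊕0⊕0⊕0⊕1⊕1 = 0
s4: b4⊕b5⊕b6⊕b7⊕b12⊕b13⊕b14⊕b15 = 1⊕0⊕1⊕0⊕1⊕1⊕1⊕1 = 0
s8: b8⊕b9⊕b10⊕b11⊕b12⊕b13⊕b14⊕b15 = 0⊕0⊕0⊕0⊕1⊕1⊕1⊕1 = 0
Syndrome (s8...s1) = 0000 → position 0 (no error).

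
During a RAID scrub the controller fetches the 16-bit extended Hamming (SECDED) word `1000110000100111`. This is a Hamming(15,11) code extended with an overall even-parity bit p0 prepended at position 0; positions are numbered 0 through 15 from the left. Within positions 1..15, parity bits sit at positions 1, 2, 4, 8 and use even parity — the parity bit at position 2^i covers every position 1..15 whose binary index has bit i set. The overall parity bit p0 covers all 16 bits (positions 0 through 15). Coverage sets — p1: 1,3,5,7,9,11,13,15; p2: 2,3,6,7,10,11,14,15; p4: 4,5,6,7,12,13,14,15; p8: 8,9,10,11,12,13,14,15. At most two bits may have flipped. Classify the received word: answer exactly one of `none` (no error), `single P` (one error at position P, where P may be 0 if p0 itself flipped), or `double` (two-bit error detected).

s1: b1⊕b3⊕b5⊕b7⊕b9⊕b11⊕b13⊕b15 = 0⊕0⊕1⊕0⊕0⊕0⊕1⊕1 = 1
s2: b2⊕b3⊕b6⊕b7⊕b10⊕b11⊕b14⊕b15 = 0⊕0⊕0⊕0⊕1⊕0⊕1⊕1 = 1
s4: b4⊕b5⊕b6⊕b7⊕b12⊕b13⊕b14⊕b15 = 1⊕1⊕0⊕0⊕0⊕1⊕1⊕1 = 1
s8: b8⊕b9⊕b10⊕b11⊕b12⊕b13⊕b14⊕b15 = 0⊕0⊕1⊕0⊕0⊕1⊕1⊕1 = 0
Syndrome (s8...s1) = 0111 → position 7.
Overall parity (XOR of all 16 bits, including p0): 1⊕0⊕0⊕0⊕1⊕1⊕0⊕0⊕0⊕0⊕1⊕0⊕0⊕1⊕1⊕1 = 1
Overall=1, syndrome position=7 → single-bit error at position 7.

single 7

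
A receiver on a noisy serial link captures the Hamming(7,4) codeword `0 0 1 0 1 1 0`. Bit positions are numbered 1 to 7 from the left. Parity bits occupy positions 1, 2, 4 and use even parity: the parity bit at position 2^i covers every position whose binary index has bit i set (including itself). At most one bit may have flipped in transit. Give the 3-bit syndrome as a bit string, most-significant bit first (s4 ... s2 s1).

s1: b1⊕b3⊕b5⊕b7 = 0⊕1⊕1⊕0 = 0
s2: b2⊕b3⊕b6⊕b7 = 0⊕1⊕1⊕0 = 0
s4: b4⊕b5⊕b6⊕b7 = 0⊕1⊕1⊕0 = 0
Syndrome (s4...s1) = 000 → position 0 (no error).

000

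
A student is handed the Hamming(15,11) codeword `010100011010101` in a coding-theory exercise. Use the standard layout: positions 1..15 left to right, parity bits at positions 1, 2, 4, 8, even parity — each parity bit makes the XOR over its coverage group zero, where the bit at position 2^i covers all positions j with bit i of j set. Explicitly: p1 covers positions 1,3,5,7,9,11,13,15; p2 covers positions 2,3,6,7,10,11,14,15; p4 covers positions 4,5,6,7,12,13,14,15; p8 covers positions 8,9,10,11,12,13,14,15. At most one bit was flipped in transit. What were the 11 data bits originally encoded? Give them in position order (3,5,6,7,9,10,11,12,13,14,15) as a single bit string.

00001010111

s1: b1⊕b3⊕b5⊕b7⊕b9⊕b11⊕b13⊕b15 = 0⊕0⊕0⊕0⊕1⊕1⊕1⊕1 = 0
s2: b2⊕b3⊕b6⊕b7⊕b10⊕b11⊕b14⊕b15 = 1⊕0⊕0⊕0⊕0⊕1⊕0⊕1 = 1
s4: b4⊕b5⊕b6⊕b7⊕b12⊕b13⊕b14⊕b15 = 1⊕0⊕0⊕0⊕0⊕1⊕0⊕1 = 1
s8: b8⊕b9⊕b10⊕b11⊕b12⊕b13⊕b14⊕b15 = 1⊕1⊕0⊕1⊕0⊕1⊕0⊕1 = 1
Syndrome (s8...s1) = 1110 → position 14.
Flip bit 14: corrected codeword = 010100011010111
Data bits at positions 3,5,6,7,9,10,11,12,13,14,15: 00001010111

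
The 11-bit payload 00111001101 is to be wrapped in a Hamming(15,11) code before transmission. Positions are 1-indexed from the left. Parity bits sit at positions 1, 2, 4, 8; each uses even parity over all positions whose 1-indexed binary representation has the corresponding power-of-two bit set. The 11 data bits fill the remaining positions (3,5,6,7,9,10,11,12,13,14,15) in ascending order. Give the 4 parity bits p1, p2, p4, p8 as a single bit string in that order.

Place data bits at non-power-of-two positions: b3=0, b5=0, b6=1, b7=1, b9=1, b10=0, b11=0, b12=1, b13=1, b14=0, b15=1.
p1 = XOR of data positions {3,5,7,9,11,13,15} = 0⊕0⊕1⊕1⊕0⊕1⊕1 = 0
p2 = XOR of data positions {3,6,7,10,11,14,15} = 0⊕1⊕1⊕0⊕0⊕0⊕1 = 1
p4 = XOR of data positions {5,6,7,12,13,14,15} = 0⊕1⊕1⊕1⊕1⊕0⊕1 = 1
p8 = XOR of data positions {9,10,11,12,13,14,15} = 1⊕0⊕0⊕1⊕1⊕0⊕1 = 0
Parity bits p1,p2,p4,p8 = 0110

0110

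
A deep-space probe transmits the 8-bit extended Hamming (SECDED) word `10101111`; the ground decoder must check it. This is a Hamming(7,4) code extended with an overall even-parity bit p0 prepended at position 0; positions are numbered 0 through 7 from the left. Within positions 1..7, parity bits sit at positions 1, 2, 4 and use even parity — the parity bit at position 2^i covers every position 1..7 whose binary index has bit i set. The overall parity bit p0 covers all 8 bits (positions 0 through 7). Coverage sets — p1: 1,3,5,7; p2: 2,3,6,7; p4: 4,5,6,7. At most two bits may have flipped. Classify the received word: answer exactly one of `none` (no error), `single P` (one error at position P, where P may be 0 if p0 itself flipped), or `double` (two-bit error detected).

s1: b1⊕b3⊕b5⊕b7 = 0⊕0⊕1⊕1 = 0
s2: b2⊕b3⊕b6⊕b7 = 1⊕0⊕1⊕1 = 1
s4: b4⊕b5⊕b6⊕b7 = 1⊕1⊕1⊕1 = 0
Syndrome (s4...s1) = 010 → position 2.
Overall parity (XOR of all 8 bits, including p0): 1⊕0⊕1⊕0⊕1⊕1⊕1⊕1 = 0
Overall=0, syndrome position=2 → double-bit error detected (uncorrectable).

double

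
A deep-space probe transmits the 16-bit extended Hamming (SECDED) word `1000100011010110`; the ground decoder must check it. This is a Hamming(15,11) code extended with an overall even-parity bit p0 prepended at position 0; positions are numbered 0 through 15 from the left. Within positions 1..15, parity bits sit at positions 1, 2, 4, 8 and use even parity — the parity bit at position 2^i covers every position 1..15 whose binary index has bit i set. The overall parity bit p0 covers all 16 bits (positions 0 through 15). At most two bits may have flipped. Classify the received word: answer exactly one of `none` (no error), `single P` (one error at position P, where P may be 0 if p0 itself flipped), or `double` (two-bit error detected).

s1: b1⊕b3⊕b5⊕b7⊕b9⊕b11⊕b13⊕b15 = 0⊕0⊕0⊕0⊕1⊕1⊕1⊕0 = 1
s2: b2⊕b3⊕b6⊕b7⊕b10⊕b11⊕b14⊕b15 = 0⊕0⊕0⊕0⊕0⊕1⊕1⊕0 = 0
s4: b4⊕b5⊕b6⊕b7⊕b12⊕b13⊕b14⊕b15 = 1⊕0⊕0⊕0⊕0⊕1⊕1⊕0 = 1
s8: b8⊕b9⊕b10⊕b11⊕b12⊕b13⊕b14⊕b15 = 1⊕1⊕0⊕1⊕0⊕1⊕1⊕0 = 1
Syndrome (s8...s1) = 1101 → position 13.
Overall parity (XOR of all 16 bits, including p0): 1⊕0⊕0⊕0⊕1⊕0⊕0⊕0⊕1⊕1⊕0⊕1⊕0⊕1⊕1⊕0 = 1
Overall=1, syndrome position=13 → single-bit error at position 13.

single 13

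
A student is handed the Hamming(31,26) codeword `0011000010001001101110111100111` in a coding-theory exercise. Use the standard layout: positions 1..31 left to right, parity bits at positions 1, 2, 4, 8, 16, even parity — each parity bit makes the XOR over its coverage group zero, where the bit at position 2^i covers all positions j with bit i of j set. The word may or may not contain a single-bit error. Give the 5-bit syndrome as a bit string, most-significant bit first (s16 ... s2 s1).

s1: b1⊕b3⊕b5⊕b7⊕b9⊕b11⊕b13⊕b15⊕b17⊕b19⊕b21⊕b23⊕b25⊕b27⊕b29⊕b31 = 0⊕1⊕0⊕0⊕1⊕0⊕1⊕0⊕1⊕1⊕1⊕1⊕1⊕0⊕1⊕1 = 0
s2: b2⊕b3⊕b6⊕b7⊕b10⊕b11⊕b14⊕b15⊕b18⊕b19⊕b22⊕b23⊕b26⊕b27⊕b30⊕b31 = 0⊕1⊕0⊕0⊕0⊕0⊕0⊕0⊕0⊕1⊕0⊕1⊕1⊕0⊕1⊕1 = 0
s4: b4⊕b5⊕b6⊕b7⊕b12⊕b13⊕b14⊕b15⊕b20⊕b21⊕b22⊕b23⊕b28⊕b29⊕b30⊕b31 = 1⊕0⊕0⊕0⊕0⊕1⊕0⊕0⊕1⊕1⊕0⊕1⊕0⊕1⊕1⊕1 = 0
s8: b8⊕b9⊕b10⊕b11⊕b12⊕b13⊕b14⊕b15⊕b24⊕b25⊕b26⊕b27⊕b28⊕b29⊕b30⊕b31 = 0⊕1⊕0⊕0⊕0⊕1⊕0⊕0⊕1⊕1⊕1⊕0⊕0⊕1⊕1⊕1 = 0
s16: b16⊕b17⊕b18⊕b19⊕b20⊕b21⊕b22⊕b23⊕b24⊕b25⊕b26⊕b27⊕b28⊕b29⊕b30⊕b31 = 1⊕1⊕0⊕1⊕1⊕1⊕0⊕1⊕1⊕1⊕1⊕0⊕0⊕1⊕1⊕1 = 0
Syndrome (s16...s1) = 00000 → position 0 (no error).

00000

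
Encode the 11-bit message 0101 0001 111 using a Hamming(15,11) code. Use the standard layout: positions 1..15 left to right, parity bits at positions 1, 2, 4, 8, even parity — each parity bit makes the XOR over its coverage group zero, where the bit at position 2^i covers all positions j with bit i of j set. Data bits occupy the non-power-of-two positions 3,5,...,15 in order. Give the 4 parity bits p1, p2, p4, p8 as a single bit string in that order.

Place data bits at non-power-of-two positions: b3=0, b5=1, b6=0, b7=1, b9=0, b10=0, b11=0, b12=1, b13=1, b14=1, b15=1.
p1 = XOR of data positions {3,5,7,9,11,13,15} = 0⊕1⊕1⊕0⊕0⊕1⊕1 = 0
p2 = XOR of data positions {3,6,7,10,11,14,15} = 0⊕0⊕1⊕0⊕0⊕1⊕1 = 1
p4 = XOR of data positions {5,6,7,12,13,14,15} = 1⊕0⊕1⊕1⊕1⊕1⊕1 = 0
p8 = XOR of data positions {9,10,11,12,13,14,15} = 0⊕0⊕0⊕1⊕1⊕1⊕1 = 0
Parity bits p1,p2,p4,p8 = 0100

0100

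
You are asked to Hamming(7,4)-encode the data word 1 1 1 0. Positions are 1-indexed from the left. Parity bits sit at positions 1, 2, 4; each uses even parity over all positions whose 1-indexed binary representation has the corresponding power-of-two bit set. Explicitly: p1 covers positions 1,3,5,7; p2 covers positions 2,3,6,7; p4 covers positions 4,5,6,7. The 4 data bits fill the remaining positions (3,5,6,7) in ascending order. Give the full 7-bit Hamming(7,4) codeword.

Place data bits at non-power-of-two positions: b3=1, b5=1, b6=1, b7=0.
p1 = XOR of data positions {3,5,7} = 1⊕1⊕0 = 0
p2 = XOR of data positions {3,6,7} = 1⊕1⊕0 = 0
p4 = XOR of data positions {5,6,7} = 1⊕1⊕0 = 0
Codeword b1..b7 = 0010110

0010110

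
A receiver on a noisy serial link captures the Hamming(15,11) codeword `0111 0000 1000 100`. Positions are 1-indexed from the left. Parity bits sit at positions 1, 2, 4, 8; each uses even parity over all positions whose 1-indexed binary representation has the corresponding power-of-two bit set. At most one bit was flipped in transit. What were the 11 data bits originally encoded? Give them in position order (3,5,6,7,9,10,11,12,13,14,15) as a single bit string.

s1: b1⊕b3⊕b5⊕b7⊕b9⊕b11⊕b13⊕b15 = 0⊕1⊕0⊕0⊕1⊕0⊕1⊕0 = 1
s2: b2⊕b3⊕b6⊕b7⊕b10⊕b11⊕b14⊕b15 = 1⊕1⊕0⊕0⊕0⊕0⊕0⊕0 = 0
s4: b4⊕b5⊕b6⊕b7⊕b12⊕b13⊕b14⊕b15 = 1⊕0⊕0⊕0⊕0⊕1⊕0⊕0 = 0
s8: b8⊕b9⊕b10⊕b11⊕b12⊕b13⊕b14⊕b15 = 0⊕1⊕0⊕0⊕0⊕1⊕0⊕0 = 0
Syndrome (s8...s1) = 0001 → position 1.
Flip bit 1: corrected codeword = 111100001000100
Data bits at positions 3,5,6,7,9,10,11,12,13,14,15: 10001000100

10001000100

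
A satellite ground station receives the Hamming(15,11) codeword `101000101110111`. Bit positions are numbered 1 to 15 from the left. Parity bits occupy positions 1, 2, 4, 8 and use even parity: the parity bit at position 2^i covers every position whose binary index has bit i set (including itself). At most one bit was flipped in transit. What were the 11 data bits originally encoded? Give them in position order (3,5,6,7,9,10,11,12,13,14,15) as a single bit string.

10011110111

s1: b1⊕b3⊕b5⊕b7⊕b9⊕b11⊕b13⊕b15 = 1⊕1⊕0⊕1⊕1⊕1⊕1⊕1 = 1
s2: b2⊕b3⊕b6⊕b7⊕b10⊕b11⊕b14⊕b15 = 0⊕1⊕0⊕1⊕1⊕1⊕1⊕1 = 0
s4: b4⊕b5⊕b6⊕b7⊕b12⊕b13⊕b14⊕b15 = 0⊕0⊕0⊕1⊕0⊕1⊕1⊕1 = 0
s8: b8⊕b9⊕b10⊕b11⊕b12⊕b13⊕b14⊕b15 = 0⊕1⊕1⊕1⊕0⊕1⊕1⊕1 = 0
Syndrome (s8...s1) = 0001 → position 1.
Flip bit 1: corrected codeword = 001000101110111
Data bits at positions 3,5,6,7,9,10,11,12,13,14,15: 10011110111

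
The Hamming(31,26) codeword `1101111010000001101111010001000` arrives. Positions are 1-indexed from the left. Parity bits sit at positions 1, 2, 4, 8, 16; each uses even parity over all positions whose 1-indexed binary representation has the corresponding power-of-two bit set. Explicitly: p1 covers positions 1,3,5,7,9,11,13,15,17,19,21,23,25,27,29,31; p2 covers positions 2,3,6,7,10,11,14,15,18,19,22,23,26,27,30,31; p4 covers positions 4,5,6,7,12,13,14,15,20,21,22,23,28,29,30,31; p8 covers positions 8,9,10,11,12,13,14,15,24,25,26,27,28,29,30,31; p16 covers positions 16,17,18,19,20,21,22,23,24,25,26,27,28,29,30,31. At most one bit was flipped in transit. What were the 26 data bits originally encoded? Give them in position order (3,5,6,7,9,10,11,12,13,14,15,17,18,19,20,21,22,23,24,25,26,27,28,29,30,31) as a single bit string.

01111010000101111010001000

s1: b1⊕b3⊕b5⊕b7⊕b9⊕b11⊕b13⊕b15⊕b17⊕b19⊕b21⊕b23⊕b25⊕b27⊕b29⊕b31 = 1⊕0⊕1⊕1⊕1⊕0⊕0⊕0⊕1⊕1⊕1⊕0⊕0⊕0⊕0⊕0 = 1
s2: b2⊕b3⊕b6⊕b7⊕b10⊕b11⊕b14⊕b15⊕b18⊕b19⊕b22⊕b23⊕b26⊕b27⊕b30⊕b31 = 1⊕0⊕1⊕1⊕0⊕0⊕0⊕0⊕0⊕1⊕1⊕0⊕0⊕0⊕0⊕0 = 1
s4: b4⊕b5⊕b6⊕b7⊕b12⊕b13⊕b14⊕b15⊕b20⊕b21⊕b22⊕b23⊕b28⊕b29⊕b30⊕b31 = 1⊕1⊕1⊕1⊕0⊕0⊕0⊕0⊕1⊕1⊕1⊕0⊕1⊕0⊕0⊕0 = 0
s8: b8⊕b9⊕b10⊕b11⊕b12⊕b13⊕b14⊕b15⊕b24⊕b25⊕b26⊕b27⊕b28⊕b29⊕b30⊕b31 = 0⊕1⊕0⊕0⊕0⊕0⊕0⊕0⊕1⊕0⊕0⊕0⊕1⊕0⊕0⊕0 = 1
s16: b16⊕b17⊕b18⊕b19⊕b20⊕b21⊕b22⊕b23⊕b24⊕b25⊕b26⊕b27⊕b28⊕b29⊕b30⊕b31 = 1⊕1⊕0⊕1⊕1⊕1⊕1⊕0⊕1⊕0⊕0⊕0⊕1⊕0⊕0⊕0 = 0
Syndrome (s16...s1) = 01011 → position 11.
Flip bit 11: corrected codeword = 1101111010100001101111010001000
Data bits at positions 3,5,6,7,9,10,11,12,13,14,15,17,18,19,20,21,22,23,24,25,26,27,28,29,30,31: 01111010000101111010001000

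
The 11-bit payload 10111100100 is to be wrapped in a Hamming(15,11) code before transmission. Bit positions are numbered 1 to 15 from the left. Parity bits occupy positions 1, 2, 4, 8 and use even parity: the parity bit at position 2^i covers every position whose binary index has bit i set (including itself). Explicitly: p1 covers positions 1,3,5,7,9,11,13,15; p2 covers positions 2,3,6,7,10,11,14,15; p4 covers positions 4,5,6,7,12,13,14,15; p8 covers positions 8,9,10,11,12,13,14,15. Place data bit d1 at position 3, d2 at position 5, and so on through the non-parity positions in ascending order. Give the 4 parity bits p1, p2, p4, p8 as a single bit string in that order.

0011

Place data bits at non-power-of-two positions: b3=1, b5=0, b6=1, b7=1, b9=1, b10=1, b11=0, b12=0, b13=1, b14=0, b15=0.
p1 = XOR of data positions {3,5,7,9,11,13,15} = 1⊕0⊕1⊕1⊕0⊕1⊕0 = 0
p2 = XOR of data positions {3,6,7,10,11,14,15} = 1⊕1⊕1⊕1⊕0⊕0⊕0 = 0
p4 = XOR of data positions {5,6,7,12,13,14,15} = 0⊕1⊕1⊕0⊕1⊕0⊕0 = 1
p8 = XOR of data positions {9,10,11,12,13,14,15} = 1⊕1⊕0⊕0⊕1⊕0⊕0 = 1
Parity bits p1,p2,p4,p8 = 0011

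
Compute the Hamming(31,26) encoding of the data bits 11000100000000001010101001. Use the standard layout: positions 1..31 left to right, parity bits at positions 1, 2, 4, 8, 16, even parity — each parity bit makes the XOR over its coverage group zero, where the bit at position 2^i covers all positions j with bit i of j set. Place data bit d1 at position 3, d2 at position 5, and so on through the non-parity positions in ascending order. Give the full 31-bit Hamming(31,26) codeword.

Place data bits at non-power-of-two positions: b3=1, b5=1, b6=0, b7=0, b9=0, b10=1, b11=0, b12=0, b13=0, b14=0, b15=0, b17=0, b18=0, b19=0, b20=0, b21=0, b22=1, b23=0, b24=1, b25=0, b26=1, b27=0, b28=1, b29=0, b30=0, b31=1.
p1 = XOR of data positions {3,5,7,9,11,13,15,17,19,21,23,25,27,29,31} = 1⊕1⊕0⊕0⊕0⊕0⊕0⊕0⊕0⊕0⊕0⊕0⊕0⊕0⊕1 = 1
p2 = XOR of data positions {3,6,7,10,11,14,15,18,19,22,23,26,27,30,31} = 1⊕0⊕0⊕1⊕0⊕0⊕0⊕0⊕0⊕1⊕0⊕1⊕0⊕0⊕1 = 1
p4 = XOR of data positions {5,6,7,12,13,14,15,20,21,22,23,28,29,30,31} = 1⊕0⊕0⊕0⊕0⊕0⊕0⊕0⊕0⊕1⊕0⊕1⊕0⊕0⊕1 = 0
p8 = XOR of data positions {9,10,11,12,13,14,15,24,25,26,27,28,29,30,31} = 0⊕1⊕0⊕0⊕0⊕0⊕0⊕1⊕0⊕1⊕0⊕1⊕0⊕0⊕1 = 1
p16 = XOR of data positions {17,18,19,20,21,22,23,24,25,26,27,28,29,30,31} = 0⊕0⊕0⊕0⊕0⊕1⊕0⊕1⊕0⊕1⊕0⊕1⊕0⊕0⊕1 = 1
Codeword b1..b31 = 1110100101000001000001010101001

1110100101000001000001010101001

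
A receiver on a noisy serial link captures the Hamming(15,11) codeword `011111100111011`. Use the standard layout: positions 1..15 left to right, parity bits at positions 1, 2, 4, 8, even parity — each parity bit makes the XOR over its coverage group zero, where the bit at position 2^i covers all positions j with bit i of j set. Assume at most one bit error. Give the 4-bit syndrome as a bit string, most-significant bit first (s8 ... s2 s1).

s1: b1⊕b3⊕b5⊕b7⊕b9⊕b11⊕b13⊕b15 = 0⊕1⊕1⊕1⊕0⊕1⊕0⊕1 = 1
s2: b2⊕b3⊕b6⊕b7⊕b10⊕b11⊕b14⊕b15 = 1⊕1⊕1⊕1⊕1⊕1⊕1⊕1 = 0
s4: b4⊕b5⊕b6⊕b7⊕b12⊕b13⊕b14⊕b15 = 1⊕1⊕1⊕1⊕1⊕0⊕1⊕1 = 1
s8: b8⊕b9⊕b10⊕b11⊕b12⊕b13⊕b14⊕b15 = 0⊕0⊕1⊕1⊕1⊕0⊕1⊕1 = 1
Syndrome (s8...s1) = 1101 → position 13.

1101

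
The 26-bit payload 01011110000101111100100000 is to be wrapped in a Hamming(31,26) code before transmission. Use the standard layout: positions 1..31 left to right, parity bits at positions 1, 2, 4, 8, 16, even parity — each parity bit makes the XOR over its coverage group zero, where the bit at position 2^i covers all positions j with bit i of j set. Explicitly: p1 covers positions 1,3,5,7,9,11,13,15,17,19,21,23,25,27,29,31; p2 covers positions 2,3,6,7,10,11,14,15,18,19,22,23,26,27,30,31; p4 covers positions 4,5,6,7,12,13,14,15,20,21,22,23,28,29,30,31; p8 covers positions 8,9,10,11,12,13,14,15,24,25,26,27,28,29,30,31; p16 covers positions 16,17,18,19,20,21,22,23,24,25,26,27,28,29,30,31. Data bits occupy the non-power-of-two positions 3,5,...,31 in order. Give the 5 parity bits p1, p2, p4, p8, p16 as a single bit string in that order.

Place data bits at non-power-of-two positions: b3=0, b5=1, b6=0, b7=1, b9=1, b10=1, b11=1, b12=0, b13=0, b14=0, b15=0, b17=1, b18=0, b19=1, b20=1, b21=1, b22=1, b23=1, b24=0, b25=0, b26=1, b27=0, b28=0, b29=0, b30=0, b31=0.
p1 = XOR of data positions {3,5,7,9,11,13,15,17,19,21,23,25,27,29,31} = 0⊕1⊕1⊕1⊕1⊕0⊕0⊕1⊕1⊕1⊕1⊕0⊕0⊕0⊕0 = 0
p2 = XOR of data positions {3,6,7,10,11,14,15,18,19,22,23,26,27,30,31} = 0⊕0⊕1⊕1⊕1⊕0⊕0⊕0⊕1⊕1⊕1⊕1⊕0⊕0⊕0 = 1
p4 = XOR of data positions {5,6,7,12,13,14,15,20,21,22,23,28,29,30,31} = 1⊕0⊕1⊕0⊕0⊕0⊕0⊕1⊕1⊕1⊕1⊕0⊕0⊕0⊕0 = 0
p8 = XOR of data positions {9,10,11,12,13,14,15,24,25,26,27,28,29,30,31} = 1⊕1⊕1⊕0⊕0⊕0⊕0⊕0⊕0⊕1⊕0⊕0⊕0⊕0⊕0 = 0
p16 = XOR of data positions {17,18,19,20,21,22,23,24,25,26,27,28,29,30,31} = 1⊕0⊕1⊕1⊕1⊕1⊕1⊕0⊕0⊕1⊕0⊕0⊕0⊕0⊕0 = 1
Parity bits p1,p2,p4,p8,p16 = 01001

01001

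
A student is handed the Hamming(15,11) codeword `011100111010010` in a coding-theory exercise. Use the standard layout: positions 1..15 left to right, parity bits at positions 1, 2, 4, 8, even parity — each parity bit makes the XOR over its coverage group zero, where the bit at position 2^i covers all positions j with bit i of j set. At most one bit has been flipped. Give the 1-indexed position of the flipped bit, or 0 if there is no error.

s1: b1⊕b3⊕b5⊕b7⊕b9⊕b11⊕b13⊕b15 = 0⊕1⊕0⊕1⊕1⊕1⊕0⊕0 = 0
s2: b2⊕b3⊕b6⊕b7⊕b10⊕b11⊕b14⊕b15 = 1⊕1⊕0⊕1⊕0⊕1⊕1⊕0 = 1
s4: b4⊕b5⊕b6⊕b7⊕b12⊕b13⊕b14⊕b15 = 1⊕0⊕0⊕1⊕0⊕0⊕1⊕0 = 1
s8: b8⊕b9⊕b10⊕b11⊕b12⊕b13⊕b14⊕b15 = 1⊕1⊕0⊕1⊕0⊕0⊕1⊕0 = 0
Syndrome (s8...s1) = 0110 → position 6.

6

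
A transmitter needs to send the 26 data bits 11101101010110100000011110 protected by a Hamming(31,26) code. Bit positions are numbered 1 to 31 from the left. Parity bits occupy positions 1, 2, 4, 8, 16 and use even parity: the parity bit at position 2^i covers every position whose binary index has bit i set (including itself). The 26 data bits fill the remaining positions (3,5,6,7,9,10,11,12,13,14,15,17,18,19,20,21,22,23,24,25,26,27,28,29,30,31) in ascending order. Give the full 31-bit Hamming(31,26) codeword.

Place data bits at non-power-of-two positions: b3=1, b5=1, b6=1, b7=0, b9=1, b10=1, b11=0, b12=1, b13=0, b14=1, b15=0, b17=1, b18=1, b19=0, b20=1, b21=0, b22=0, b23=0, b24=0, b25=0, b26=0, b27=1, b28=1, b29=1, b30=1, b31=0.
p1 = XOR of data positions {3,5,7,9,11,13,15,17,19,21,23,25,27,29,31} = 1⊕1⊕0⊕1⊕0⊕0⊕0⊕1⊕0⊕0⊕0⊕0⊕1⊕1⊕0 = 0
p2 = XOR of data positions {3,6,7,10,11,14,15,18,19,22,23,26,27,30,31} = 1⊕1⊕0⊕1⊕0⊕1⊕0⊕1⊕0⊕0⊕0⊕0⊕1⊕1⊕0 = 1
p4 = XOR of data positions {5,6,7,12,13,14,15,20,21,22,23,28,29,30,31} = 1⊕1⊕0⊕1⊕0⊕1⊕0⊕1⊕0⊕0⊕0⊕1⊕1⊕1⊕0 = 0
p8 = XOR of data positions {9,10,11,12,13,14,15,24,25,26,27,28,29,30,31} = 1⊕1⊕0⊕1⊕0⊕1⊕0⊕0⊕0⊕0⊕1⊕1⊕1⊕1⊕0 = 0
p16 = XOR of data positions {17,18,19,20,21,22,23,24,25,26,27,28,29,30,31} = 1⊕1⊕0⊕1⊕0⊕0⊕0⊕0⊕0⊕0⊕1⊕1⊕1⊕1⊕0 = 1
Codeword b1..b31 = 0110110011010101110100000011110

0110110011010101110100000011110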